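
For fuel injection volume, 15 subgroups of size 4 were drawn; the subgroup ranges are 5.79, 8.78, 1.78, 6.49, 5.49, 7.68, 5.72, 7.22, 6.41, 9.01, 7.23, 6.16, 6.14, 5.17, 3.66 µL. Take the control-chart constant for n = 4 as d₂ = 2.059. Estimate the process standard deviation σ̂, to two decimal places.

3.00

R̄ = (5.79 + 8.78 + 1.78 + 6.49 + 5.49 + 7.68 + 5.72 + 7.22 + 6.41 + 9.01 + 7.23 + 6.16 + 6.14 + 5.17 + 3.66) / 15 = 6.1820
σ̂ = R̄ / d₂ = 6.1820 / 2.059 = 3.0024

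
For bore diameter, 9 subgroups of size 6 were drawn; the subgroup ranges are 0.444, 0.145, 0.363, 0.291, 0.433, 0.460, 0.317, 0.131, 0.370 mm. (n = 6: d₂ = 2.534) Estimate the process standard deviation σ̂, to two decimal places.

R̄ = (0.444 + 0.145 + 0.363 + 0.291 + 0.433 + 0.460 + 0.317 + 0.131 + 0.370) / 9 = 0.3282
σ̂ = R̄ / d₂ = 0.3282 / 2.534 = 0.1295

0.13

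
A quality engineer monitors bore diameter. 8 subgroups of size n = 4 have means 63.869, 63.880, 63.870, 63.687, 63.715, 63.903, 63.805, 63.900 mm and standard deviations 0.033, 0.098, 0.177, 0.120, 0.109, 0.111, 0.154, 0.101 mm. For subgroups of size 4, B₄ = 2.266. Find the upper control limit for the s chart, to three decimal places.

s̄ = (0.033 + 0.098 + 0.177 + 0.120 + 0.109 + 0.111 + 0.154 + 0.101) / 8 = 0.1129
UCL_s = B₄·s̄ = 2.266 × 0.1129 = 0.2558

0.256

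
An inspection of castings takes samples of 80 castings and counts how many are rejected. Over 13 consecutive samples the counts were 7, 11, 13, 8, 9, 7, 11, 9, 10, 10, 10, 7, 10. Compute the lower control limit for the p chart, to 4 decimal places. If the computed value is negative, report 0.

p̄ = Σdᵢ / (k·n) = 122 / (13 × 80) = 0.11731
LCL = p̄ − 3·√(p̄(1−p̄)/n) = 0.11731 − 3 × 0.03598 = 0.00938

0.0094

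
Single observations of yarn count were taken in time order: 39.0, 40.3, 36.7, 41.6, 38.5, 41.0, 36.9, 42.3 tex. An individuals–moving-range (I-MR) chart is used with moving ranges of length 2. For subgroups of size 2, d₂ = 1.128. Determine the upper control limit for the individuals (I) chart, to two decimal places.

X̄ = (39.0 + 40.3 + 36.7 + 41.6 + 38.5 + 41.0 + 36.9 + 42.3) / 8 = 39.5375
Moving ranges: 1.3, 3.6, 4.9, 3.1, 2.5, 4.1, 5.4; M̄R̄ = 24.9000 / 7 = 3.5571
UCL = X̄ + 3·M̄R̄/d₂ = 39.5375 + 3 × 3.5571 / 1.128 = 48.9980

49.00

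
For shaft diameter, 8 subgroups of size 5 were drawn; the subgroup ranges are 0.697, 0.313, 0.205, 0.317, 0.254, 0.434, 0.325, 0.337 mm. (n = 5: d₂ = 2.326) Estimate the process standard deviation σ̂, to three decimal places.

0.155

R̄ = (0.697 + 0.313 + 0.205 + 0.317 + 0.254 + 0.434 + 0.325 + 0.337) / 8 = 0.3603
σ̂ = R̄ / d₂ = 0.3603 / 2.326 = 0.1549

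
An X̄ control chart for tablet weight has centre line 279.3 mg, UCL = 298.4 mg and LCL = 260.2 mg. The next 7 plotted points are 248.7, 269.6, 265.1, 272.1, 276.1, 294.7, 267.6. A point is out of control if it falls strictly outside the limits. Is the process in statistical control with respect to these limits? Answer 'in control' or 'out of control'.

out of control

Compare each point to [260.2, 298.4]: sample 1 = 248.7 < LCL.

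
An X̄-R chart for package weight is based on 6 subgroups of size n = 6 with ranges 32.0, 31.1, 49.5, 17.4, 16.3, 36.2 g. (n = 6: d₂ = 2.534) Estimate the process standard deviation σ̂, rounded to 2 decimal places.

12.00

R̄ = (32.0 + 31.1 + 49.5 + 17.4 + 16.3 + 36.2) / 6 = 30.4167
σ̂ = R̄ / d₂ = 30.4167 / 2.534 = 12.0034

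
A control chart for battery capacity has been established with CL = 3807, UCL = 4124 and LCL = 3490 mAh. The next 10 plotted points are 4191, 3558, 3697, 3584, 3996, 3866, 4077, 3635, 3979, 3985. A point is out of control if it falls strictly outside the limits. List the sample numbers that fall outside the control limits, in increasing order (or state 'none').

Compare each point to [3490, 4124]: sample 1 = 4191 > UCL.

1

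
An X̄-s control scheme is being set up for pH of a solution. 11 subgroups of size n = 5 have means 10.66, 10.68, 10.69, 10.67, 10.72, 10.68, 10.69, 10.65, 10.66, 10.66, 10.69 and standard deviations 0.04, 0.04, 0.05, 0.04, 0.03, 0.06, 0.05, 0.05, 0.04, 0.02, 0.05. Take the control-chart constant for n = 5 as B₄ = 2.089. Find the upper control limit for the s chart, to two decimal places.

s̄ = (0.04 + 0.04 + 0.05 + 0.04 + 0.03 + 0.06 + 0.05 + 0.05 + 0.04 + 0.02 + 0.05) / 11 = 0.0427
UCL_s = B₄·s̄ = 2.089 × 0.0427 = 0.0893

0.09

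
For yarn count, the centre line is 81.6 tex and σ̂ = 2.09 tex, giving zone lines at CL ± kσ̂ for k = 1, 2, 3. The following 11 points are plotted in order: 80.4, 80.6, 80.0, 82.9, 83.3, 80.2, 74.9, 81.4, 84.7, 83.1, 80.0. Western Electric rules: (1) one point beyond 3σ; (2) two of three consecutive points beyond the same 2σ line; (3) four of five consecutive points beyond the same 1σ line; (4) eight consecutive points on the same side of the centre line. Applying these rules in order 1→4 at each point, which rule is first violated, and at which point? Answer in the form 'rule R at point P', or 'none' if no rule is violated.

Zone of each point (C = within 1σ̂, B = 1σ̂–2σ̂, A = 2σ̂–3σ̂, * = beyond 3σ̂; sign = side of CL): 1:-C, 2:-C, 3:-C, 4:+C, 5:+C, 6:-C, 7:-*, 8:-C, 9:+B, 10:+C, 11:-C
Rule 1 (one point beyond the 3σ limits) is satisfied at point 7.

rule 1 at point 7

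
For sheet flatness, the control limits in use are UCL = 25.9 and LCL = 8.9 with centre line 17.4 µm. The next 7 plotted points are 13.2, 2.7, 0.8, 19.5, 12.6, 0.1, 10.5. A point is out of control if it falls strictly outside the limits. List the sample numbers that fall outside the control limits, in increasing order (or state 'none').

Compare each point to [8.9, 25.9]: sample 2 = 2.7 < LCL; sample 3 = 0.8 < LCL; sample 6 = 0.1 < LCL.

2, 3, 6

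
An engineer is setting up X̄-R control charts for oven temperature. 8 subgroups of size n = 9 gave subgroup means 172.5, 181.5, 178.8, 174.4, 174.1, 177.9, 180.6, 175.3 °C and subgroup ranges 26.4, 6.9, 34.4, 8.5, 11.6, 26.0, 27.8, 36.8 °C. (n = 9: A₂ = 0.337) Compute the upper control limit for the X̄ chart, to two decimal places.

X̄̄ = (172.5 + 181.5 + 178.8 + 174.4 + 174.1 + 177.9 + 180.6 + 175.3) / 8 = 1415.1000 / 8 = 176.8875
R̄ = (26.4 + 6.9 + 34.4 + 8.5 + 11.6 + 26.0 + 27.8 + 36.8) / 8 = 178.4000 / 8 = 22.3000
UCL = X̄̄ + A₂·R̄ = 176.8875 + 0.337 × 22.3000 = 184.4026

184.40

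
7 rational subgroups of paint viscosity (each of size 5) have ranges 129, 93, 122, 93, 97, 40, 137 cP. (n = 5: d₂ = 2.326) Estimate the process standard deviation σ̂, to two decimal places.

R̄ = (129 + 93 + 122 + 93 + 97 + 40 + 137) / 7 = 101.5714
σ̂ = R̄ / d₂ = 101.5714 / 2.326 = 43.6679

43.67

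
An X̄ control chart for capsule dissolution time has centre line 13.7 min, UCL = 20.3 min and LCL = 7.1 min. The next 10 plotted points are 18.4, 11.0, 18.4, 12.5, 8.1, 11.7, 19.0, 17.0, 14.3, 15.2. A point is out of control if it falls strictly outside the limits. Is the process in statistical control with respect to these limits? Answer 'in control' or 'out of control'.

in control

All 10 points lie within [7.1, 20.3].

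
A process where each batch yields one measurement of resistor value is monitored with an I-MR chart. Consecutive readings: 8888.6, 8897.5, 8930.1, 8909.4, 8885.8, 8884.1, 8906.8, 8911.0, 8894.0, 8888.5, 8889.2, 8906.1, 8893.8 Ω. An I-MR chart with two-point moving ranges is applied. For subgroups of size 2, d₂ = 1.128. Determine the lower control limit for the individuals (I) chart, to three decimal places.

X̄ = (8888.6 + 8897.5 + 8930.1 + 8909.4 + 8885.8 + 8884.1 + 8906.8 + 8911.0 + 8894.0 + 8888.5 + 8889.2 + 8906.1 + 8893.8) / 13 = 8898.8385
Moving ranges: 8.9, 32.6, 20.7, 23.6, 1.7, 22.7, 4.2, 17.0, 5.5, 0.7, 16.9, 12.3; M̄R̄ = 166.8000 / 12 = 13.9000
LCL = X̄ − 3·M̄R̄/d₂ = 8898.8385 − 3 × 13.9000 / 1.128 = 8861.8704

8861.870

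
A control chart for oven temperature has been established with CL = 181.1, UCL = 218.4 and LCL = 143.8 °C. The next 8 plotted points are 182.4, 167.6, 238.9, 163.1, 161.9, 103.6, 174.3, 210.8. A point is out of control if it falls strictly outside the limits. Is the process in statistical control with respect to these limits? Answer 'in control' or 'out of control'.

Compare each point to [143.8, 218.4]: sample 3 = 238.9 > UCL; sample 6 = 103.6 < LCL.

out of control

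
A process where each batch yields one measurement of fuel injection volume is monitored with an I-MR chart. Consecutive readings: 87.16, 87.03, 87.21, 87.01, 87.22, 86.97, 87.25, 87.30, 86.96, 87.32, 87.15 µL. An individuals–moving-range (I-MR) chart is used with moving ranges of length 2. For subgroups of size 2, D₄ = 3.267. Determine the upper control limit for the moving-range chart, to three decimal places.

Moving ranges: 0.13, 0.18, 0.20, 0.21, 0.25, 0.28, 0.05, 0.34, 0.36, 0.17; M̄R̄ = 2.1700 / 10 = 0.2170
UCL_MR = D₄·M̄R̄ = 3.267 × 0.2170 = 0.7089

0.709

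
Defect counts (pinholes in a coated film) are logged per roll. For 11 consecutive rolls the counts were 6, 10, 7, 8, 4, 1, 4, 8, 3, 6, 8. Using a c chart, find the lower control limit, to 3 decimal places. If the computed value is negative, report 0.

0.000

c̄ = (6 + 10 + 7 + 8 + 4 + 1 + 4 + 8 + 3 + 6 + 8) / 11 = 65 / 11 = 5.9091
LCL = c̄ − 3√c̄ = 5.9091 − 3 × 2.4309 = -1.3835 → 0 (cannot be negative)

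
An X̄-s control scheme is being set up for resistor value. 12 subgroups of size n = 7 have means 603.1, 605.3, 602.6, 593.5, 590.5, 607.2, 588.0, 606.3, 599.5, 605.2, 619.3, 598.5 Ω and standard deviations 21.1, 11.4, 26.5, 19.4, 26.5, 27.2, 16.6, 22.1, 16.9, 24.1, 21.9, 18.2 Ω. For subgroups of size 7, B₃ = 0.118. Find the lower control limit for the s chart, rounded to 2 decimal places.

2.48

s̄ = (21.1 + 11.4 + 26.5 + 19.4 + 26.5 + 27.2 + 16.6 + 22.1 + 16.9 + 24.1 + 21.9 + 18.2) / 12 = 20.9917
LCL_s = B₃·s̄ = 0.118 × 20.9917 = 2.4770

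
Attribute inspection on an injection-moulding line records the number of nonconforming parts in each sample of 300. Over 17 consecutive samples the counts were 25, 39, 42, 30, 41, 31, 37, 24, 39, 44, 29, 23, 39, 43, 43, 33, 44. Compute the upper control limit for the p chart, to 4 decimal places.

0.1749

p̄ = Σdᵢ / (k·n) = 606 / (17 × 300) = 0.11882
UCL = p̄ + 3·√(p̄(1−p̄)/n) = 0.11882 + 3 × √(0.11882×0.88118/300) = 0.11882 + 3 × 0.01868 = 0.17487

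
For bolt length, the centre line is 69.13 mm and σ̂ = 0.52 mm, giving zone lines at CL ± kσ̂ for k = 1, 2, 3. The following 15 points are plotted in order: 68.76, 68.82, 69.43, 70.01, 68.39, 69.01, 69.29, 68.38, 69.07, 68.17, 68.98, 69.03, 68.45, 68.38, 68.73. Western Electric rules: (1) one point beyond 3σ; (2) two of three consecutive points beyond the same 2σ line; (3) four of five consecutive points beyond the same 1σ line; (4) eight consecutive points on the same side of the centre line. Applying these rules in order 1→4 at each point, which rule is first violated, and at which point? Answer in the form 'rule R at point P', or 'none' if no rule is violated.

Zone of each point (C = within 1σ̂, B = 1σ̂–2σ̂, A = 2σ̂–3σ̂, * = beyond 3σ̂; sign = side of CL): 1:-C, 2:-C, 3:+C, 4:+B, 5:-B, 6:-C, 7:+C, 8:-B, 9:-C, 10:-B, 11:-C, 12:-C, 13:-B, 14:-B, 15:-C
Rule 4 (eight consecutive points on the same side of the centre line) is satisfied at point 15.

rule 4 at point 15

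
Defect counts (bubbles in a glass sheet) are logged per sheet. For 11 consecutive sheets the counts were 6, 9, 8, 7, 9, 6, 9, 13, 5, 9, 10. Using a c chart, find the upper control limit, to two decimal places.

c̄ = (6 + 9 + 8 + 7 + 9 + 6 + 9 + 13 + 5 + 9 + 10) / 11 = 91 / 11 = 8.2727
UCL = c̄ + 3√c̄ = 8.2727 + 3 × √8.2727 = 8.2727 + 3 × 2.8762 = 16.9014

16.90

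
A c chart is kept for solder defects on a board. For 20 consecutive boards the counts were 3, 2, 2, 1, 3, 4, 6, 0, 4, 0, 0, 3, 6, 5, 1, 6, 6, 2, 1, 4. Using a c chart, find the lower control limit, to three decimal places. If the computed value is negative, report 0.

0.000

c̄ = (3 + 2 + 2 + 1 + 3 + 4 + 6 + 0 + 4 + 0 + 0 + 3 + 6 + 5 + 1 + 6 + 6 + 2 + 1 + 4) / 20 = 59 / 20 = 2.9500
LCL = c̄ − 3√c̄ = 2.9500 − 3 × 1.7176 = -2.2027 → 0 (cannot be negative)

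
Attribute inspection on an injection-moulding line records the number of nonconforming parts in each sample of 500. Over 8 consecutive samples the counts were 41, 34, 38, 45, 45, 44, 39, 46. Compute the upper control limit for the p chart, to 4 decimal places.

p̄ = Σdᵢ / (k·n) = 332 / (8 × 500) = 0.08300
UCL = p̄ + 3·√(p̄(1−p̄)/n) = 0.08300 + 3 × √(0.08300×0.91700/500) = 0.08300 + 3 × 0.01234 = 0.12001

0.1200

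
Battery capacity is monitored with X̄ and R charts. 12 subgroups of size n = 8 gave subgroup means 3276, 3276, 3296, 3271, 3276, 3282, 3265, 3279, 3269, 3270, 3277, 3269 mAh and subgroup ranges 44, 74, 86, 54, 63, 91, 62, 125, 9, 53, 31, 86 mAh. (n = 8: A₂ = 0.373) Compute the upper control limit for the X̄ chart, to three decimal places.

3299.683

X̄̄ = (3276 + 3276 + 3296 + 3271 + 3276 + 3282 + 3265 + 3279 + 3269 + 3270 + 3277 + 3269) / 12 = 39306.0000 / 12 = 3275.5000
R̄ = (44 + 74 + 86 + 54 + 63 + 91 + 62 + 125 + 9 + 53 + 31 + 86) / 12 = 778.0000 / 12 = 64.8333
UCL = X̄̄ + A₂·R̄ = 3275.5000 + 0.373 × 64.8333 = 3299.6828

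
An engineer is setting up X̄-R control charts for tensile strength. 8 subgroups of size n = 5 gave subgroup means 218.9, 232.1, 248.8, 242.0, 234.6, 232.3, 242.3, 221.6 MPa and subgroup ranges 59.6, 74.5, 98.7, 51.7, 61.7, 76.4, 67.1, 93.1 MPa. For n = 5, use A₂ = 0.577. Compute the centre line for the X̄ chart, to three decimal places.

X̄̄ = (218.9 + 232.1 + 248.8 + 242.0 + 234.6 + 232.3 + 242.3 + 221.6) / 8 = 1872.6000 / 8 = 234.0750
CL = X̄̄ = 234.0750

234.075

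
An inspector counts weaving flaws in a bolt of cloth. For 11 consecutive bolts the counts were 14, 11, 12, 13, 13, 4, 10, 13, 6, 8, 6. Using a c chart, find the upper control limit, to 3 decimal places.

c̄ = (14 + 11 + 12 + 13 + 13 + 4 + 10 + 13 + 6 + 8 + 6) / 11 = 110 / 11 = 10.0000
UCL = c̄ + 3√c̄ = 10.0000 + 3 × √10.0000 = 10.0000 + 3 × 3.1623 = 19.4868

19.487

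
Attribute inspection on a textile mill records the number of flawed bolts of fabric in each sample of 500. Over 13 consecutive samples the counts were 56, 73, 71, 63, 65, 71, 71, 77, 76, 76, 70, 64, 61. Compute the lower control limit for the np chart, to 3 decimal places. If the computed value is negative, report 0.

p̄ = Σdᵢ / (k·n) = 894 / (13 × 500) = 0.13754
LCL = np̄ − 3·√(np̄(1−p̄)) = 68.7692 − 3 × 7.7014 = 45.6652

45.665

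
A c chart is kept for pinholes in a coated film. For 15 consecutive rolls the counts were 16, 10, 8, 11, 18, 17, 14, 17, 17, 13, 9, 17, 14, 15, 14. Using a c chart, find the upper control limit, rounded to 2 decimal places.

25.22

c̄ = (16 + 10 + 8 + 11 + 18 + 17 + 14 + 17 + 17 + 13 + 9 + 17 + 14 + 15 + 14) / 15 = 210 / 15 = 14.0000
UCL = c̄ + 3√c̄ = 14.0000 + 3 × √14.0000 = 14.0000 + 3 × 3.7417 = 25.2250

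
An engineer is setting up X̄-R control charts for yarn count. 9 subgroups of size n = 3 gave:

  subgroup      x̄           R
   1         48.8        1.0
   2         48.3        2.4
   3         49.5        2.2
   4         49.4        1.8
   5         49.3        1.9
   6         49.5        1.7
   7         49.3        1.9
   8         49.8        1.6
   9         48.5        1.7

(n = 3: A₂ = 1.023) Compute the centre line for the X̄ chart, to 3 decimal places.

X̄̄ = (48.8 + 48.3 + 49.5 + 49.4 + 49.3 + 49.5 + 49.3 + 49.8 + 48.5) / 9 = 442.4000 / 9 = 49.1556
CL = X̄̄ = 49.1556

49.156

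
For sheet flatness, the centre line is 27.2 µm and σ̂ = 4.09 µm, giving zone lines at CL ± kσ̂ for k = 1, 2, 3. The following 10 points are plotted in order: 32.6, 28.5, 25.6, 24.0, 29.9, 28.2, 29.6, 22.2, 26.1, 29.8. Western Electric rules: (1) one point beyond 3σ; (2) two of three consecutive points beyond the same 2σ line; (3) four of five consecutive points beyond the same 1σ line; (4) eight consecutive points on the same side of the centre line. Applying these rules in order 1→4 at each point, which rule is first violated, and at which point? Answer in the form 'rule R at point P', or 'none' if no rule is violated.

Zone of each point (C = within 1σ̂, B = 1σ̂–2σ̂, A = 2σ̂–3σ̂, * = beyond 3σ̂; sign = side of CL): 1:+B, 2:+C, 3:-C, 4:-C, 5:+C, 6:+C, 7:+C, 8:-B, 9:-C, 10:+C
No rule fires across all 10 points.

none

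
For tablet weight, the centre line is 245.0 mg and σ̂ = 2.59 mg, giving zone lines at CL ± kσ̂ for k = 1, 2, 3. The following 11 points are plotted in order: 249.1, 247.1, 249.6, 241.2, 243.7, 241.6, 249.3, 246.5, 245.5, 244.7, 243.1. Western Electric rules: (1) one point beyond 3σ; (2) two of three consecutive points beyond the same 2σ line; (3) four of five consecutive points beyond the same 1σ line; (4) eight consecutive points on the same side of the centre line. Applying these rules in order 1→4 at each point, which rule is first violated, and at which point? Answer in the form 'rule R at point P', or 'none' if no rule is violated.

Zone of each point (C = within 1σ̂, B = 1σ̂–2σ̂, A = 2σ̂–3σ̂, * = beyond 3σ̂; sign = side of CL): 1:+B, 2:+C, 3:+B, 4:-B, 5:-C, 6:-B, 7:+B, 8:+C, 9:+C, 10:-C, 11:-C
No rule fires across all 11 points.

none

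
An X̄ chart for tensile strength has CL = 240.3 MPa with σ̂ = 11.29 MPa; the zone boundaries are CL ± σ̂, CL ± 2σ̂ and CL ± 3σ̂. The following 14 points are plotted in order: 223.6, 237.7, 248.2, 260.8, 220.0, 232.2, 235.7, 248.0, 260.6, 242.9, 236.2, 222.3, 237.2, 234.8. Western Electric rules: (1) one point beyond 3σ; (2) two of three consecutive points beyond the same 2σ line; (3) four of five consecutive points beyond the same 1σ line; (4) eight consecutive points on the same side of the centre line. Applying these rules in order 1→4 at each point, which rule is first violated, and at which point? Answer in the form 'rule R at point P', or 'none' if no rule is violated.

Zone of each point (C = within 1σ̂, B = 1σ̂–2σ̂, A = 2σ̂–3σ̂, * = beyond 3σ̂; sign = side of CL): 1:-B, 2:-C, 3:+C, 4:+B, 5:-B, 6:-C, 7:-C, 8:+C, 9:+B, 10:+C, 11:-C, 12:-B, 13:-C, 14:-C
No rule fires across all 14 points.

none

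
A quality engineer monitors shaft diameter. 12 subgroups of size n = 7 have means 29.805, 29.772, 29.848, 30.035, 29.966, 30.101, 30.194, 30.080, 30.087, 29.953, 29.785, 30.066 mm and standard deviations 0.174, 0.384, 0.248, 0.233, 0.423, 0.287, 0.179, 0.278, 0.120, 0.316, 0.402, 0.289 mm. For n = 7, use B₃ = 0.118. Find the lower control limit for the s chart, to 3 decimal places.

0.033

s̄ = (0.174 + 0.384 + 0.248 + 0.233 + 0.423 + 0.287 + 0.179 + 0.278 + 0.120 + 0.316 + 0.402 + 0.289) / 12 = 0.2777
LCL_s = B₃·s̄ = 0.118 × 0.2777 = 0.0328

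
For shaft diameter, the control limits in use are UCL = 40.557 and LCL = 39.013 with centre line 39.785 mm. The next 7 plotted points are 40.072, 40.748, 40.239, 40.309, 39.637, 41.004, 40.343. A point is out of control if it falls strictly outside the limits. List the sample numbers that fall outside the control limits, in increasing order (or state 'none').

Compare each point to [39.013, 40.557]: sample 2 = 40.748 > UCL; sample 6 = 41.004 > UCL.

2, 6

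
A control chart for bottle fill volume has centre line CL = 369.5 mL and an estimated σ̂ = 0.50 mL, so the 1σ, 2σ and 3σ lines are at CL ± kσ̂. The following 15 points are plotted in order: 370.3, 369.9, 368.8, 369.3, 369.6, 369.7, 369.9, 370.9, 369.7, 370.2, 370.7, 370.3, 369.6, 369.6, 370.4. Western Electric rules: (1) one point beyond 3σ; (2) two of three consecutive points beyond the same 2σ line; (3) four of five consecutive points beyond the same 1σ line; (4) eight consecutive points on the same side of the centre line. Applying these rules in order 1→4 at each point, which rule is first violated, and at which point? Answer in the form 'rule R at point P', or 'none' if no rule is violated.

rule 3 at point 12

Zone of each point (C = within 1σ̂, B = 1σ̂–2σ̂, A = 2σ̂–3σ̂, * = beyond 3σ̂; sign = side of CL): 1:+B, 2:+C, 3:-B, 4:-C, 5:+C, 6:+C, 7:+C, 8:+A, 9:+C, 10:+B, 11:+A, 12:+B, 13:+C, 14:+C, 15:+B
Rule 3 (four of five consecutive points beyond the same 1σ limit) is satisfied at point 12.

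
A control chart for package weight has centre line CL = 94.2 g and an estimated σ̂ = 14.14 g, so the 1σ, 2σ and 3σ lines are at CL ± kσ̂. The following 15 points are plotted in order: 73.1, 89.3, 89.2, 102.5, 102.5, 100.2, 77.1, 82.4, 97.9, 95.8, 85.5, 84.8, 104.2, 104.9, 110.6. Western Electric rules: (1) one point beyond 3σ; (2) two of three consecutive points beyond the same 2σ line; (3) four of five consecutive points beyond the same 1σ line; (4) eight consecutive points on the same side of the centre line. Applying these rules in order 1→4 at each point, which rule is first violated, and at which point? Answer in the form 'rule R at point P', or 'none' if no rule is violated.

Zone of each point (C = within 1σ̂, B = 1σ̂–2σ̂, A = 2σ̂–3σ̂, * = beyond 3σ̂; sign = side of CL): 1:-B, 2:-C, 3:-C, 4:+C, 5:+C, 6:+C, 7:-B, 8:-C, 9:+C, 10:+C, 11:-C, 12:-C, 13:+C, 14:+C, 15:+B
No rule fires across all 15 points.

none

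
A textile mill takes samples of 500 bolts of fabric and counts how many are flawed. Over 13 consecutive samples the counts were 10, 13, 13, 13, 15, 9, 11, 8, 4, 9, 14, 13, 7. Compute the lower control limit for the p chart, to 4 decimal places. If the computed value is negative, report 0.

0.0020

p̄ = Σdᵢ / (k·n) = 139 / (13 × 500) = 0.02138
LCL = p̄ − 3·√(p̄(1−p̄)/n) = 0.02138 − 3 × 0.00647 = 0.00198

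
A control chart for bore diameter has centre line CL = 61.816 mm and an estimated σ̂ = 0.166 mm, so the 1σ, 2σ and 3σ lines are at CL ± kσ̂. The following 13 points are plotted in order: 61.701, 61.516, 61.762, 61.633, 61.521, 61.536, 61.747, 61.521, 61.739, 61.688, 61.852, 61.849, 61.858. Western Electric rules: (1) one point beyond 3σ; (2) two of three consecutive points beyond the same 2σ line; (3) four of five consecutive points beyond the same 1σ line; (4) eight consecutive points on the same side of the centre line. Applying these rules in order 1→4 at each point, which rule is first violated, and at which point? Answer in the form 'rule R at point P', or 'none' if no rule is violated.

rule 3 at point 6

Zone of each point (C = within 1σ̂, B = 1σ̂–2σ̂, A = 2σ̂–3σ̂, * = beyond 3σ̂; sign = side of CL): 1:-C, 2:-B, 3:-C, 4:-B, 5:-B, 6:-B, 7:-C, 8:-B, 9:-C, 10:-C, 11:+C, 12:+C, 13:+C
Rule 3 (four of five consecutive points beyond the same 1σ limit) is satisfied at point 6.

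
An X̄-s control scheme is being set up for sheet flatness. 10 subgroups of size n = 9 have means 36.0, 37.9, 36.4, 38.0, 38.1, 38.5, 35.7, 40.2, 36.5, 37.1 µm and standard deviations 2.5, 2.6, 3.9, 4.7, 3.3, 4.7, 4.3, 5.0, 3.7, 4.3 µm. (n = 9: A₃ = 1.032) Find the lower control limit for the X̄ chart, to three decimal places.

X̄̄ = (36.0 + 37.9 + 36.4 + 38.0 + 38.1 + 38.5 + 35.7 + 40.2 + 36.5 + 37.1) / 10 = 37.4400
s̄ = (2.5 + 2.6 + 3.9 + 4.7 + 3.3 + 4.7 + 4.3 + 5.0 + 3.7 + 4.3) / 10 = 3.9000
LCL = X̄̄ − A₃·s̄ = 37.4400 − 1.032 × 3.9000 = 33.4152

33.415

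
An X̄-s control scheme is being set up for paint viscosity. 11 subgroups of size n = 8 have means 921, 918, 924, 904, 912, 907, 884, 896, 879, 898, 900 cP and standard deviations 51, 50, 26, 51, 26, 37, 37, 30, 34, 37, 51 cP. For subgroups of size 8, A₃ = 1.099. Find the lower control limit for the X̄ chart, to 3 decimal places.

X̄̄ = (921 + 918 + 924 + 904 + 912 + 907 + 884 + 896 + 879 + 898 + 900) / 11 = 903.9091
s̄ = (51 + 50 + 26 + 51 + 26 + 37 + 37 + 30 + 34 + 37 + 51) / 11 = 39.0909
LCL = X̄̄ − A₃·s̄ = 903.9091 − 1.099 × 39.0909 = 860.9482

860.948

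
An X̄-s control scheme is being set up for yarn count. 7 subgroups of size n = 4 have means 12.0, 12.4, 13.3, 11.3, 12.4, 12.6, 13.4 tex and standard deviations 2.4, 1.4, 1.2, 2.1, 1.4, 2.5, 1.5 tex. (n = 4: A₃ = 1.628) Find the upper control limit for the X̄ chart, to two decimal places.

15.39

X̄̄ = (12.0 + 12.4 + 13.3 + 11.3 + 12.4 + 12.6 + 13.4) / 7 = 12.4857
s̄ = (2.4 + 1.4 + 1.2 + 2.1 + 1.4 + 2.5 + 1.5) / 7 = 1.7857
UCL = X̄̄ + A₃·s̄ = 12.4857 + 1.628 × 1.7857 = 15.3929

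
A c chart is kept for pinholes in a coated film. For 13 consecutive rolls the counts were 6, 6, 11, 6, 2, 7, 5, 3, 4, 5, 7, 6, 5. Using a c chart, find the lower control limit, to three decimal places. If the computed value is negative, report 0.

c̄ = (6 + 6 + 11 + 6 + 2 + 7 + 5 + 3 + 4 + 5 + 7 + 6 + 5) / 13 = 73 / 13 = 5.6154
LCL = c̄ − 3√c̄ = 5.6154 − 3 × 2.3697 = -1.4937 → 0 (cannot be negative)

0.000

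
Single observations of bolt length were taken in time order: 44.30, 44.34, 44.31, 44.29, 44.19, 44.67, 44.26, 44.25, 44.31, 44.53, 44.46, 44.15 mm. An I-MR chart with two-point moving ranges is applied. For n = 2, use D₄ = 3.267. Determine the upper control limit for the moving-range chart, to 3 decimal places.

Moving ranges: 0.04, 0.03, 0.02, 0.10, 0.48, 0.41, 0.01, 0.06, 0.22, 0.07, 0.31; M̄R̄ = 1.7500 / 11 = 0.1591
UCL_MR = D₄·M̄R̄ = 3.267 × 0.1591 = 0.5197

0.520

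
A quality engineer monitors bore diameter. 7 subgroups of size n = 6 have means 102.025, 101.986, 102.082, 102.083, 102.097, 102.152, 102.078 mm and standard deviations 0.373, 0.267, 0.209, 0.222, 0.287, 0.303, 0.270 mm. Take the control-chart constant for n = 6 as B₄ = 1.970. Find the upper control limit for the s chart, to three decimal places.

0.543

s̄ = (0.373 + 0.267 + 0.209 + 0.222 + 0.287 + 0.303 + 0.270) / 7 = 0.2759
UCL_s = B₄·s̄ = 1.970 × 0.2759 = 0.5434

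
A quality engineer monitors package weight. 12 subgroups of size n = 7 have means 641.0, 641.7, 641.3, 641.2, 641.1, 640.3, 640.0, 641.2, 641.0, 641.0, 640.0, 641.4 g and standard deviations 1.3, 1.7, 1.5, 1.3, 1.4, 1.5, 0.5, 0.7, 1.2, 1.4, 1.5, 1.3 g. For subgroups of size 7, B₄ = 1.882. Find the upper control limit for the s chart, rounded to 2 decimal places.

s̄ = (1.3 + 1.7 + 1.5 + 1.3 + 1.4 + 1.5 + 0.5 + 0.7 + 1.2 + 1.4 + 1.5 + 1.3) / 12 = 1.2750
UCL_s = B₄·s̄ = 1.882 × 1.2750 = 2.3996

2.40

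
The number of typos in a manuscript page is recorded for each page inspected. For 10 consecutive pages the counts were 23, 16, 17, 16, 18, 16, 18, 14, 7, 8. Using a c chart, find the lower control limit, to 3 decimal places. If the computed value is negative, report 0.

3.565

c̄ = (23 + 16 + 17 + 16 + 18 + 16 + 18 + 14 + 7 + 8) / 10 = 153 / 10 = 15.3000
LCL = c̄ − 3√c̄ = 15.3000 − 3 × 3.9115 = 3.5654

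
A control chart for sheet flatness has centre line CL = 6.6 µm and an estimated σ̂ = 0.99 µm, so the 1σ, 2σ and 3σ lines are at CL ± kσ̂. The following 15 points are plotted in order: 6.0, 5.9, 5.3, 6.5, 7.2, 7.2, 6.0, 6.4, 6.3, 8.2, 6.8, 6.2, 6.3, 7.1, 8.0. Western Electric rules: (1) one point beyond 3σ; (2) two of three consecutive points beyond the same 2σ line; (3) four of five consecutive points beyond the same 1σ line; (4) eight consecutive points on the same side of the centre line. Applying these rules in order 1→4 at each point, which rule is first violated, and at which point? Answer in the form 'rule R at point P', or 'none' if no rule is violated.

none

Zone of each point (C = within 1σ̂, B = 1σ̂–2σ̂, A = 2σ̂–3σ̂, * = beyond 3σ̂; sign = side of CL): 1:-C, 2:-C, 3:-B, 4:-C, 5:+C, 6:+C, 7:-C, 8:-C, 9:-C, 10:+B, 11:+C, 12:-C, 13:-C, 14:+C, 15:+B
No rule fires across all 15 points.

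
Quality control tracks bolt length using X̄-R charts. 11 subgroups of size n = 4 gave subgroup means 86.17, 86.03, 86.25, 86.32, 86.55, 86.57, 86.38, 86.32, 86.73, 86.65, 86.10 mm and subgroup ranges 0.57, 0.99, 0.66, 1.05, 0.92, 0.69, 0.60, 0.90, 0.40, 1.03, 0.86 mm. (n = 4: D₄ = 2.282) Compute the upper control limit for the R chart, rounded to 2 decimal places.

R̄ = (0.57 + 0.99 + 0.66 + 1.05 + 0.92 + 0.69 + 0.60 + 0.90 + 0.40 + 1.03 + 0.86) / 11 = 8.6700 / 11 = 0.7882
UCL_R = D₄·R̄ = 2.282 × 0.7882 = 1.7986

1.80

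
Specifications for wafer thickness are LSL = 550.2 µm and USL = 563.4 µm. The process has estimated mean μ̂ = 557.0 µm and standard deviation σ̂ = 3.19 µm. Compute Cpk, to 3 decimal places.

0.669

Cpu = (USL − μ̂) / (3σ̂) = (563.4 − 557.0) / (3 × 3.19) = 0.6688; Cpl = (μ̂ − LSL) / (3σ̂) = (557.0 − 550.2) / (3 × 3.19) = 0.7106; Cpk = min(Cpu, Cpl) = 0.6688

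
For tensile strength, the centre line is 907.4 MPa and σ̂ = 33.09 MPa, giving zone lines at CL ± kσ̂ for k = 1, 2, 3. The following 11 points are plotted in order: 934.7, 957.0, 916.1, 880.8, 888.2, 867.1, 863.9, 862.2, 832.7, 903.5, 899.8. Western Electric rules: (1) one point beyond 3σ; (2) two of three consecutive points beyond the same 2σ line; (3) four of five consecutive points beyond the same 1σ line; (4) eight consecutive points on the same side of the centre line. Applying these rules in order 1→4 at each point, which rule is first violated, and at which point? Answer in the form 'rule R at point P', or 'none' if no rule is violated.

rule 3 at point 9

Zone of each point (C = within 1σ̂, B = 1σ̂–2σ̂, A = 2σ̂–3σ̂, * = beyond 3σ̂; sign = side of CL): 1:+C, 2:+B, 3:+C, 4:-C, 5:-C, 6:-B, 7:-B, 8:-B, 9:-A, 10:-C, 11:-C
Rule 3 (four of five consecutive points beyond the same 1σ limit) is satisfied at point 9.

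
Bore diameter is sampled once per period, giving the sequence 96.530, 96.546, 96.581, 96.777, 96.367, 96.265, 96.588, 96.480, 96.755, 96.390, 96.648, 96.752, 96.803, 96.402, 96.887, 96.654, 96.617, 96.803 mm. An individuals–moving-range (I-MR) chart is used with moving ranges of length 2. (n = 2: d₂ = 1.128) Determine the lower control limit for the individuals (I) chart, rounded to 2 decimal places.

96.04

X̄ = (96.530 + 96.546 + 96.581 + 96.777 + 96.367 + 96.265 + 96.588 + 96.480 + 96.755 + 96.390 + 96.648 + 96.752 + 96.803 + 96.402 + 96.887 + 96.654 + 96.617 + 96.803) / 18 = 96.6025
Moving ranges: 0.016, 0.035, 0.196, 0.410, 0.102, 0.323, 0.108, 0.275, 0.365, 0.258, 0.104, 0.051, 0.401, 0.485, 0.233, 0.037, 0.186; M̄R̄ = 3.5850 / 17 = 0.2109
LCL = X̄ − 3·M̄R̄/d₂ = 96.6025 − 3 × 0.2109 / 1.128 = 96.0416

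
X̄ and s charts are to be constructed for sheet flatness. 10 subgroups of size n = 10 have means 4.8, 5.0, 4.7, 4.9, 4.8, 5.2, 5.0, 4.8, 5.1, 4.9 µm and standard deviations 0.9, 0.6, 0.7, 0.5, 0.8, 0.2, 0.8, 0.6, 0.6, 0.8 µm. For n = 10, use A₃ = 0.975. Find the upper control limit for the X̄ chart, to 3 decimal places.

5.554

X̄̄ = (4.8 + 5.0 + 4.7 + 4.9 + 4.8 + 5.2 + 5.0 + 4.8 + 5.1 + 4.9) / 10 = 4.9200
s̄ = (0.9 + 0.6 + 0.7 + 0.5 + 0.8 + 0.2 + 0.8 + 0.6 + 0.6 + 0.8) / 10 = 0.6500
UCL = X̄̄ + A₃·s̄ = 4.9200 + 0.975 × 0.6500 = 5.5537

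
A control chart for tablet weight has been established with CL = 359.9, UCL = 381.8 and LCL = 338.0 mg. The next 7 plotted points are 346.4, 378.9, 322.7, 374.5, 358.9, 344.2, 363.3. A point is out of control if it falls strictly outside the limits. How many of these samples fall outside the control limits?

Compare each point to [338.0, 381.8]: sample 3 = 322.7 < LCL.

1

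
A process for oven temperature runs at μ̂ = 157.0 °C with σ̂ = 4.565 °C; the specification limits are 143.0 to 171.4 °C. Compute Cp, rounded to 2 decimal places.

1.04

Cp = (USL − LSL) / (6σ̂) = (171.4 − 143.0) / (6 × 4.565) = 28.4000 / 27.3900 = 1.0369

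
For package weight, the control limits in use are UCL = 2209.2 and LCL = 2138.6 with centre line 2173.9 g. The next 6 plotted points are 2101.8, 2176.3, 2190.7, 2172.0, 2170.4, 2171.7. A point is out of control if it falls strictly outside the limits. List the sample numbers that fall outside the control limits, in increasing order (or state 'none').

Compare each point to [2138.6, 2209.2]: sample 1 = 2101.8 < LCL.

1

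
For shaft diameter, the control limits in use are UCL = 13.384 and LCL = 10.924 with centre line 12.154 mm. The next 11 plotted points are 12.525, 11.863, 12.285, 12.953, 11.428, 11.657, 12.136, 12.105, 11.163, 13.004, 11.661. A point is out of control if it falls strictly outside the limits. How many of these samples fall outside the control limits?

0

All 11 points lie within [10.924, 13.384].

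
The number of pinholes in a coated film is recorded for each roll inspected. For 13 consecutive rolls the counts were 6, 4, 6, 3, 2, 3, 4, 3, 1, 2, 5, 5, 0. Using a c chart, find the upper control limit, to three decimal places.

c̄ = (6 + 4 + 6 + 3 + 2 + 3 + 4 + 3 + 1 + 2 + 5 + 5 + 0) / 13 = 44 / 13 = 3.3846
UCL = c̄ + 3√c̄ = 3.3846 + 3 × √3.3846 = 3.3846 + 3 × 1.8397 = 8.9038

8.904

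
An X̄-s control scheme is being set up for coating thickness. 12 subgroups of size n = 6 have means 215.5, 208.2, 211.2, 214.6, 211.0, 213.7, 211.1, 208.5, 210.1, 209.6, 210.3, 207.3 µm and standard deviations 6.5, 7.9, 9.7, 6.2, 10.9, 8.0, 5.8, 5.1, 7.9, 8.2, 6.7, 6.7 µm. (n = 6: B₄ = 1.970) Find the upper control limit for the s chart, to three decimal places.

s̄ = (6.5 + 7.9 + 9.7 + 6.2 + 10.9 + 8.0 + 5.8 + 5.1 + 7.9 + 8.2 + 6.7 + 6.7) / 12 = 7.4667
UCL_s = B₄·s̄ = 1.970 × 7.4667 = 14.7093

14.709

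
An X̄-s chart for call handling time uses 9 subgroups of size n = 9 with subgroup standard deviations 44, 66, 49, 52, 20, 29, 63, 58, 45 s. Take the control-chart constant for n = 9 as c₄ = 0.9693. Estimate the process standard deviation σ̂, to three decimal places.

s̄ = (44 + 66 + 49 + 52 + 20 + 29 + 63 + 58 + 45) / 9 = 47.3333
σ̂ = s̄ / c₄ = 47.3333 / 0.9693 = 48.8325

48.832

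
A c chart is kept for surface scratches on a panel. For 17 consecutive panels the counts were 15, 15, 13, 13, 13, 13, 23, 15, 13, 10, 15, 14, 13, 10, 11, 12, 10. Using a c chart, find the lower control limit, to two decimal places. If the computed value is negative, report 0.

c̄ = (15 + 15 + 13 + 13 + 13 + 13 + 23 + 15 + 13 + 10 + 15 + 14 + 13 + 10 + 11 + 12 + 10) / 17 = 228 / 17 = 13.4118
LCL = c̄ − 3√c̄ = 13.4118 − 3 × 3.6622 = 2.4251

2.43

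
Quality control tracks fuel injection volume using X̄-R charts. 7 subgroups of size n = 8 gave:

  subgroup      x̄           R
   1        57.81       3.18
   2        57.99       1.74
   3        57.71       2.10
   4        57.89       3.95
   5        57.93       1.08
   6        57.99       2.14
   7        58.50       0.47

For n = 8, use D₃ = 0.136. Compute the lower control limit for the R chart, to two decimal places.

0.28

R̄ = (3.18 + 1.74 + 2.10 + 3.95 + 1.08 + 2.14 + 0.47) / 7 = 14.6600 / 7 = 2.0943
LCL_R = D₃·R̄ = 0.136 × 2.0943 = 0.2848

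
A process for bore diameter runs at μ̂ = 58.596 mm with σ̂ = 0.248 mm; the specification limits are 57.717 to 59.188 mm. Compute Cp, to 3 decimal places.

Cp = (USL − LSL) / (6σ̂) = (59.188 − 57.717) / (6 × 0.248) = 1.4710 / 1.4880 = 0.9886

0.989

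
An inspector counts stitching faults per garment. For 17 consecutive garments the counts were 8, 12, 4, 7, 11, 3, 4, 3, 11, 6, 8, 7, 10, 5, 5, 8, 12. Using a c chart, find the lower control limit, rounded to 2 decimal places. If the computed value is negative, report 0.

c̄ = (8 + 12 + 4 + 7 + 11 + 3 + 4 + 3 + 11 + 6 + 8 + 7 + 10 + 5 + 5 + 8 + 12) / 17 = 124 / 17 = 7.2941
LCL = c̄ − 3√c̄ = 7.2941 − 3 × 2.7008 = -0.8082 → 0 (cannot be negative)

0.00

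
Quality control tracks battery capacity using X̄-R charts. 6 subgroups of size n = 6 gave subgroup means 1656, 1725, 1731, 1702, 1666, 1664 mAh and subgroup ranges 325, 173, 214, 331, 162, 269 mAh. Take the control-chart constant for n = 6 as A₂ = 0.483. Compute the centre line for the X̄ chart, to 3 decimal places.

1690.667

X̄̄ = (1656 + 1725 + 1731 + 1702 + 1666 + 1664) / 6 = 10144.0000 / 6 = 1690.6667
CL = X̄̄ = 1690.6667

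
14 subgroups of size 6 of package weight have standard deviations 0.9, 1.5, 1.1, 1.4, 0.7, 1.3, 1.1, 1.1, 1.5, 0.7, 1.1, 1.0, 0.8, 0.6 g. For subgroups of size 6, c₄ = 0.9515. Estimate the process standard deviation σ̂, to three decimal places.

1.111

s̄ = (0.9 + 1.5 + 1.1 + 1.4 + 0.7 + 1.3 + 1.1 + 1.1 + 1.5 + 0.7 + 1.1 + 1.0 + 0.8 + 0.6) / 14 = 1.0571
σ̂ = s̄ / c₄ = 1.0571 / 0.9515 = 1.1110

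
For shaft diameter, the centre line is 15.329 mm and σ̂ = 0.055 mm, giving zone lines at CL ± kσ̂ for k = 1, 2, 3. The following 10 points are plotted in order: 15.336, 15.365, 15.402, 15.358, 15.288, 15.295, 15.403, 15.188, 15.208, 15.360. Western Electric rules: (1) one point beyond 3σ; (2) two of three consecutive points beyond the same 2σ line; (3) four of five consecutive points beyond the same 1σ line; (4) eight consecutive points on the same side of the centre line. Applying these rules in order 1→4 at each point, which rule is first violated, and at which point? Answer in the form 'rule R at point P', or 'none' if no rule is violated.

rule 2 at point 9

Zone of each point (C = within 1σ̂, B = 1σ̂–2σ̂, A = 2σ̂–3σ̂, * = beyond 3σ̂; sign = side of CL): 1:+C, 2:+C, 3:+B, 4:+C, 5:-C, 6:-C, 7:+B, 8:-A, 9:-A, 10:+C
Rule 2 (two of three consecutive points beyond the same 2σ limit) is satisfied at point 9.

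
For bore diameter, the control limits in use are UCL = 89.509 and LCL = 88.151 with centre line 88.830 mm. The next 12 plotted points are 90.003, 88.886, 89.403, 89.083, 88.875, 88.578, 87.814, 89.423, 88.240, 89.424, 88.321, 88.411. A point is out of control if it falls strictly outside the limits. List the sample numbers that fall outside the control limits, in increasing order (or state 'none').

Compare each point to [88.151, 89.509]: sample 1 = 90.003 > UCL; sample 7 = 87.814 < LCL.

1, 7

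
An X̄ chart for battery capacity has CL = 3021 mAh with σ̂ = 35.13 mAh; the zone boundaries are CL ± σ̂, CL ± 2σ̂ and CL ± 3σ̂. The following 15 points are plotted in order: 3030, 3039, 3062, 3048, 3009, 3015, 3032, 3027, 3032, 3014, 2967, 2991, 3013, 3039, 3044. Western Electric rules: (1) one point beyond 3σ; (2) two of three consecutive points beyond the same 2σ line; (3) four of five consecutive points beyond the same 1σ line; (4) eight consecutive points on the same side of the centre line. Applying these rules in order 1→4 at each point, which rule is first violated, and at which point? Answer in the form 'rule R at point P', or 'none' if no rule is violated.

none

Zone of each point (C = within 1σ̂, B = 1σ̂–2σ̂, A = 2σ̂–3σ̂, * = beyond 3σ̂; sign = side of CL): 1:+C, 2:+C, 3:+B, 4:+C, 5:-C, 6:-C, 7:+C, 8:+C, 9:+C, 10:-C, 11:-B, 12:-C, 13:-C, 14:+C, 15:+C
No rule fires across all 15 points.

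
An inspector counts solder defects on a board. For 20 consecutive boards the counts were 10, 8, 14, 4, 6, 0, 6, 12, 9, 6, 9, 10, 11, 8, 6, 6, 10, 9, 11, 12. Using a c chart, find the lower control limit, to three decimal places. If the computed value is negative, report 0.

c̄ = (10 + 8 + 14 + 4 + 6 + 0 + 6 + 12 + 9 + 6 + 9 + 10 + 11 + 8 + 6 + 6 + 10 + 9 + 11 + 12) / 20 = 167 / 20 = 8.3500
LCL = c̄ − 3√c̄ = 8.3500 − 3 × 2.8896 = -0.3189 → 0 (cannot be negative)

0.000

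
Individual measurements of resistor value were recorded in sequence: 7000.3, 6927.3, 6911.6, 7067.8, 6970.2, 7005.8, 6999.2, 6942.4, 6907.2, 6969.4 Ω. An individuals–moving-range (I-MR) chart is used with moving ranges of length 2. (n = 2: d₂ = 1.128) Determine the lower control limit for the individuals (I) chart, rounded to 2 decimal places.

6810.87

X̄ = (7000.3 + 6927.3 + 6911.6 + 7067.8 + 6970.2 + 7005.8 + 6999.2 + 6942.4 + 6907.2 + 6969.4) / 10 = 6970.1200
Moving ranges: 73.0, 15.7, 156.2, 97.6, 35.6, 6.6, 56.8, 35.2, 62.2; M̄R̄ = 538.9000 / 9 = 59.8778
LCL = X̄ − 3·M̄R̄/d₂ = 6970.1200 − 3 × 59.8778 / 1.128 = 6810.8706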